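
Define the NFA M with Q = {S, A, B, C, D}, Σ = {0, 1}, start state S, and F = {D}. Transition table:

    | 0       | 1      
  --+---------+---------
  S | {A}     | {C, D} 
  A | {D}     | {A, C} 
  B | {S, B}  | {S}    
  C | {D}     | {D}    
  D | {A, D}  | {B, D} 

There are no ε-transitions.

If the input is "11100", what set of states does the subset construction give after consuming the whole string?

{S, A, B, D}

Start in {S}.
Read '1': {S} → {C, D}.
Read '1': {C, D} → {B, D}.
Read '1': {B, D} → {S, B, D}.
Read '0': {S, B, D} → {S, A, B, D}.
Read '0': {S, A, B, D} → {S, A, B, D}.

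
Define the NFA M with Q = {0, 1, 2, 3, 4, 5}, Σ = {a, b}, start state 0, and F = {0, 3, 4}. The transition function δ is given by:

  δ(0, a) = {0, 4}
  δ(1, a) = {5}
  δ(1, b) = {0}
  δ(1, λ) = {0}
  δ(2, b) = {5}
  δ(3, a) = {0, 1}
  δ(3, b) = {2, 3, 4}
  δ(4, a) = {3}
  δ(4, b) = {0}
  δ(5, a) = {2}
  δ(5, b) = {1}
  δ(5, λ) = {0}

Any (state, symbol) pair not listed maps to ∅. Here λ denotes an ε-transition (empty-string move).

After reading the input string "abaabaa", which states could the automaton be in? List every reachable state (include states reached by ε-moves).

{0, 1, 3, 4, 5}

Start in {0}.
Read 'a': {0} → {0, 4}.
Read 'b': {0, 4} → {0}.
Read 'a': {0} → {0, 4}.
Read 'a': {0, 4} → {0, 3, 4}.
Read 'b': {0, 3, 4} → {0, 2, 3, 4}.
Read 'a': {0, 2, 3, 4} → {0, 1, 3, 4}.
Read 'a': {0, 1, 3, 4} → {0, 1, 3, 4, 5}.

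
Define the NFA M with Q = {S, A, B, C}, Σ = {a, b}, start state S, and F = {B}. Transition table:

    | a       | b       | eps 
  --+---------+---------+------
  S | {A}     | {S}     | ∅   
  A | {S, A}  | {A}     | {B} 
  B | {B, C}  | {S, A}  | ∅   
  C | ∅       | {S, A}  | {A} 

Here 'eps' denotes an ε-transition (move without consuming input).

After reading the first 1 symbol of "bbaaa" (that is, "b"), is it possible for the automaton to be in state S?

Start in {S}.
Read 'b': S→{S}; now {S}.
State S is in {S}.

Yes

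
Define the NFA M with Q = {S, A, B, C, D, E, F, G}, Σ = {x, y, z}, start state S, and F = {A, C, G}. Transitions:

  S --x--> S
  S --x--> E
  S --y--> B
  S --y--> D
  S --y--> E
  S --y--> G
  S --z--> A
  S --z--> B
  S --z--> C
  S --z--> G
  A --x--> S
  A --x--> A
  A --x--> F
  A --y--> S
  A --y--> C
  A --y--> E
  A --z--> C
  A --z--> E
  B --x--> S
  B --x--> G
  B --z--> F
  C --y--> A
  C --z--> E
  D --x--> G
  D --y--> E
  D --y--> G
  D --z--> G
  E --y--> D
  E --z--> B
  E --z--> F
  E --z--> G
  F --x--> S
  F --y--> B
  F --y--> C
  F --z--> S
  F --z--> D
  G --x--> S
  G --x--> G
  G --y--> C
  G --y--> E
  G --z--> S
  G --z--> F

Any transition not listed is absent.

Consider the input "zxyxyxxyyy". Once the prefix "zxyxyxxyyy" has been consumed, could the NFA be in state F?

Start in {S}.
Read 'z': {S} → {A, B, C, G}.
Read 'x': {A, B, C, G} → {S, A, F, G}.
Read 'y': {S, A, F, G} → {S, B, C, D, E, G}.
Read 'x': {S, B, C, D, E, G} → {S, E, G}.
Read 'y': {S, E, G} → {B, C, D, E, G}.
Read 'x': {B, C, D, E, G} → {S, G}.
Read 'x': {S, G} → {S, E, G}.
Read 'y': {S, E, G} → {B, C, D, E, G}.
Read 'y': {B, C, D, E, G} → {A, C, D, E, G}.
Read 'y': {A, C, D, E, G} → {S, A, C, D, E, G}.
State F is not in {S, A, C, D, E, G}.

No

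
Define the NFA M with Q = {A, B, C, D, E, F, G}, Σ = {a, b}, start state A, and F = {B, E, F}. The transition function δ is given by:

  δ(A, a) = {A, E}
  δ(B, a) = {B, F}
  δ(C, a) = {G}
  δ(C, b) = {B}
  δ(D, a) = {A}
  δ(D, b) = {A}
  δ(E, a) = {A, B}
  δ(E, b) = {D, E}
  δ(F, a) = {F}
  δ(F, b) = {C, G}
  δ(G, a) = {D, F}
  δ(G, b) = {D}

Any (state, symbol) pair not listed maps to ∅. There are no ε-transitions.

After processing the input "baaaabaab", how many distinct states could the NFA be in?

0

Start in {A}.
Read 'b': A→∅; now ∅.
The set is empty and remains empty for the remaining 8 symbols.
That set has 0 states.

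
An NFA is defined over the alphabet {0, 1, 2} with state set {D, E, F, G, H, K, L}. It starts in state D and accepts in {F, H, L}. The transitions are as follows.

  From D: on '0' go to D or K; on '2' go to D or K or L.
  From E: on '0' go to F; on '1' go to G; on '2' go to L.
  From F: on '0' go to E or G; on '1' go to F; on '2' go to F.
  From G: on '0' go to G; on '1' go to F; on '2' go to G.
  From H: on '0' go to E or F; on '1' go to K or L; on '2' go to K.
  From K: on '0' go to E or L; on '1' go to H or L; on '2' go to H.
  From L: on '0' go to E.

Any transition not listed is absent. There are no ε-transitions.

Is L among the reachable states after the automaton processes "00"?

Yes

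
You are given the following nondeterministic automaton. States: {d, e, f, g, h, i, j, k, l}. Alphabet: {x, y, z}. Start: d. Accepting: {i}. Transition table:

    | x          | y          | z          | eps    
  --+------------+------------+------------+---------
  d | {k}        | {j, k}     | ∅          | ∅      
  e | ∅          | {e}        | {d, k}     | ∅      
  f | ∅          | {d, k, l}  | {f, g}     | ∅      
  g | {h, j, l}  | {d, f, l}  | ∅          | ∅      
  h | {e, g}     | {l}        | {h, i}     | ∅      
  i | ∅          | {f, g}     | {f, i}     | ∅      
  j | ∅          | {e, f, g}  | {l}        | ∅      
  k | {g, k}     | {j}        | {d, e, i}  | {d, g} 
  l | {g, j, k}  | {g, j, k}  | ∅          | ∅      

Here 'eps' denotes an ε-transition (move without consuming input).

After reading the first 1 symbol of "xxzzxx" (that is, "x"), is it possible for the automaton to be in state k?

Start in {d}.
Read 'x': d→{k}; union {k}; ε-closure = {d, g, k}.
State k is in {d, g, k}.

Yes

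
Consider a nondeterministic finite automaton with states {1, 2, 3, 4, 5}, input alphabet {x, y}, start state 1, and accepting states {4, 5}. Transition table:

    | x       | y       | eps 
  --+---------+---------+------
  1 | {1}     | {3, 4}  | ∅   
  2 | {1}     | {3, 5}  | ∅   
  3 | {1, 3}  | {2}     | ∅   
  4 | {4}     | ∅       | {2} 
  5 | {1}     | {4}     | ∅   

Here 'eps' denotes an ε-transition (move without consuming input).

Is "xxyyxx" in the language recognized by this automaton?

Start in {1}.
Read 'x': 1→{1}; now {1}.
Read 'x': 1→{1}; now {1}.
Read 'y': 1→{3, 4}; union {3, 4}; ε-closure = {2, 3, 4}.
Read 'y': 2→{3, 5}, 3→{2}, 4→∅; now {2, 3, 5}.
Read 'x': 2→{1}, 3→{1, 3}, 5→{1}; now {1, 3}.
Read 'x': 1→{1}, 3→{1, 3}; now {1, 3}.
The final set {1, 3} contains no accepting state.

No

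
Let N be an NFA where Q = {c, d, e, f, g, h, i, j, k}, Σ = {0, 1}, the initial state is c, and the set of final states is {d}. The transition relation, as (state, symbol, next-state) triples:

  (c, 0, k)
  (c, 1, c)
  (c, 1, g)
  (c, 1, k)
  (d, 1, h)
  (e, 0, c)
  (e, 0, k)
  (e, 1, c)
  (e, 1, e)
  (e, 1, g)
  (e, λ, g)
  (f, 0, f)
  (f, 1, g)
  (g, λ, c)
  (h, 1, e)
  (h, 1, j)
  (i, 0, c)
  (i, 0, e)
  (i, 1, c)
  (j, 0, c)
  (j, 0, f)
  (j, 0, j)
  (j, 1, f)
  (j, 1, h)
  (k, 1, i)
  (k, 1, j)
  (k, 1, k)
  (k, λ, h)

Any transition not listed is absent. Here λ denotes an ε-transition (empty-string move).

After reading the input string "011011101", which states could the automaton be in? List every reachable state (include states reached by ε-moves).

{c, e, f, g, h, i, j, k}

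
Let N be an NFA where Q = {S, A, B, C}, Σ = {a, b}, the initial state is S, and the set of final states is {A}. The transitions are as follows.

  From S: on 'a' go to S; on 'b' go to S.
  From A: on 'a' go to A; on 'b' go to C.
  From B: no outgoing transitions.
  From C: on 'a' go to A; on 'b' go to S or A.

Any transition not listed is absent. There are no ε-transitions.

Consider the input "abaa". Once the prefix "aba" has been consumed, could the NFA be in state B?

No

Start in {S}.
Read 'a': S→{S}; now {S}.
Read 'b': S→{S}; now {S}.
Read 'a': S→{S}; now {S}.
State B is not in {S}.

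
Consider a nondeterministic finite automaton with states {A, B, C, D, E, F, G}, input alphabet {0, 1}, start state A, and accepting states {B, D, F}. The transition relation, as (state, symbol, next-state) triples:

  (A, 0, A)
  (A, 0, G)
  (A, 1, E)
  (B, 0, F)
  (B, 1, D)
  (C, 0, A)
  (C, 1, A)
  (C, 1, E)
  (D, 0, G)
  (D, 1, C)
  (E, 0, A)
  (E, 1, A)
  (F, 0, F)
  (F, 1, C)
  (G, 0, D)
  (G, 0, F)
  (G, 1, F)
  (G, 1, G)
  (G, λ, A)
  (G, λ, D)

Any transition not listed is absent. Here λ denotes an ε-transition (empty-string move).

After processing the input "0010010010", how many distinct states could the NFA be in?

Start in {A}.
Read '0': A→{A, G}; union {A, G}; ε-closure = {A, D, G}.
Read '0': A→{A, G}, D→{G}, G→{D, F}; now {A, D, F, G}.
Read '1': A→{E}, D→{C}, F→{C}, G→{F, G}; union {C, E, F, G}; ε-closure = {A, C, D, E, F, G}.
Read '0': A→{A, G}, C→{A}, D→{G}, E→{A}, F→{F}, G→{D, F}; now {A, D, F, G}.
Read '0': A→{A, G}, D→{G}, F→{F}, G→{D, F}; now {A, D, F, G}.
Read '1': A→{E}, D→{C}, F→{C}, G→{F, G}; union {C, E, F, G}; ε-closure = {A, C, D, E, F, G}.
Read '0': A→{A, G}, C→{A}, D→{G}, E→{A}, F→{F}, G→{D, F}; now {A, D, F, G}.
Read '0': A→{A, G}, D→{G}, F→{F}, G→{D, F}; now {A, D, F, G}.
Read '1': A→{E}, D→{C}, F→{C}, G→{F, G}; union {C, E, F, G}; ε-closure = {A, C, D, E, F, G}.
Read '0': A→{A, G}, C→{A}, D→{G}, E→{A}, F→{F}, G→{D, F}; now {A, D, F, G}.
That set has 4 states.

4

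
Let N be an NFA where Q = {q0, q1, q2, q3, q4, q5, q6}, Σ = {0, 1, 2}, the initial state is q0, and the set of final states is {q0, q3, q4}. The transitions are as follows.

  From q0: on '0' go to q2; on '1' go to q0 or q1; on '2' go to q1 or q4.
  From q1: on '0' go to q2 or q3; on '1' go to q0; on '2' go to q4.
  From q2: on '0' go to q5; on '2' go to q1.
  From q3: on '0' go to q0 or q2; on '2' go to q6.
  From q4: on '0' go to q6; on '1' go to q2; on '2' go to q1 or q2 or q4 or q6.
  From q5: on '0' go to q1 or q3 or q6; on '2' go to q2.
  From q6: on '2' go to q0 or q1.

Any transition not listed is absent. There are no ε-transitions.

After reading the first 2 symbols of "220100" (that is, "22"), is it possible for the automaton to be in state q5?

Start in {q0}.
Read '2': q0→{q1, q4}; now {q1, q4}.
Read '2': q1→{q4}, q4→{q1, q2, q4, q6}; now {q1, q2, q4, q6}.
State q5 is not in {q1, q2, q4, q6}.

No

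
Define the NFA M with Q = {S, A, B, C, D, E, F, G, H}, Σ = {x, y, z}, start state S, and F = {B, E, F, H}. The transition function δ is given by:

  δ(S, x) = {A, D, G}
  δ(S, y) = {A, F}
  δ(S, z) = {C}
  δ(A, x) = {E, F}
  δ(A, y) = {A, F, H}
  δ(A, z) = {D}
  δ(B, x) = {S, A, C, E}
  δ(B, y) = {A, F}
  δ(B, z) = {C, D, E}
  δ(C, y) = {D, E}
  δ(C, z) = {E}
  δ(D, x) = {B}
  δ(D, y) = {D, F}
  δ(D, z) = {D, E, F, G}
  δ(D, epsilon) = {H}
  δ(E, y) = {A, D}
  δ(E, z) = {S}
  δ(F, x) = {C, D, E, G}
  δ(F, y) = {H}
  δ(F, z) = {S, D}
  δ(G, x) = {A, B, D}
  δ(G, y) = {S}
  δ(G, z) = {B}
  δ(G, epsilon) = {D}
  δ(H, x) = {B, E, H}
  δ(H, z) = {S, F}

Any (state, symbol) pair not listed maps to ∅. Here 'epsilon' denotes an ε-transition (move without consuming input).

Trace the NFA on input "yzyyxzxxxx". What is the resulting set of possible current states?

{S, A, B, C, D, E, F, G, H}

Start in {S}.
Read 'y': S→{A, F}; now {A, F}.
Read 'z': A→{D}, F→{S, D}; union {S, D}; ε-closure = {S, D, H}.
Read 'y': S→{A, F}, D→{D, F}, H→∅; union {A, D, F}; ε-closure = {A, D, F, H}.
Read 'y': A→{A, F, H}, D→{D, F}, F→{H}, H→∅; now {A, D, F, H}.
Read 'x': A→{E, F}, D→{B}, F→{C, D, E, G}, H→{B, E, H}; now {B, C, D, E, F, G, H}.
Read 'z': B→{C, D, E}, C→{E}, D→{D, E, F, G}, E→{S}, F→{S, D}, G→{B}, H→{S, F}; union {S, B, C, D, E, F, G}; ε-closure = {S, B, C, D, E, F, G, H}.
Read 'x': S→{A, D, G}, B→{S, A, C, E}, C→∅, D→{B}, E→∅, F→{C, D, E, G}, G→{A, B, D}, H→{B, E, H}; now {S, A, B, C, D, E, G, H}.
Read 'x': S→{A, D, G}, A→{E, F}, B→{S, A, C, E}, C→∅, D→{B}, E→∅, G→{A, B, D}, H→{B, E, H}; now {S, A, B, C, D, E, F, G, H}.
Read 'x': S→{A, D, G}, A→{E, F}, B→{S, A, C, E}, C→∅, D→{B}, E→∅, F→{C, D, E, G}, G→{A, B, D}, H→{B, E, H}; now {S, A, B, C, D, E, F, G, H}.
Read 'x': S→{A, D, G}, A→{E, F}, B→{S, A, C, E}, C→∅, D→{B}, E→∅, F→{C, D, E, G}, G→{A, B, D}, H→{B, E, H}; now {S, A, B, C, D, E, F, G, H}.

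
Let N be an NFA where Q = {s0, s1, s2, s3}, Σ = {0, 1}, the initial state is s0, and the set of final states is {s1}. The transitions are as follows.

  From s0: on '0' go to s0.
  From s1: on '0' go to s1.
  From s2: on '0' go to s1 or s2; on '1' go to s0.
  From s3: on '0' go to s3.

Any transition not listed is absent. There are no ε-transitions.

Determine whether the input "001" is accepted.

Start in {s0}.
Read '0': {s0} → {s0}.
Read '0': {s0} → {s0}.
Read '1': {s0} → ∅.
The final set ∅ contains no accepting state.

No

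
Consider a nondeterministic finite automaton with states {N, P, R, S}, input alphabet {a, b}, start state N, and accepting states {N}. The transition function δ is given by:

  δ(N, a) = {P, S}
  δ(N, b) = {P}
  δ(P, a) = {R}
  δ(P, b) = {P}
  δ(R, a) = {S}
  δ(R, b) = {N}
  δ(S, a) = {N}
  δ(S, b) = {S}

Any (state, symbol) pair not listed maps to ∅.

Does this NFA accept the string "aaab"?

Start in {N}.
Read 'a': N→{P, S}; now {P, S}.
Read 'a': P→{R}, S→{N}; now {N, R}.
Read 'a': N→{P, S}, R→{S}; now {P, S}.
Read 'b': P→{P}, S→{S}; now {P, S}.
The final set {P, S} contains no accepting state.

No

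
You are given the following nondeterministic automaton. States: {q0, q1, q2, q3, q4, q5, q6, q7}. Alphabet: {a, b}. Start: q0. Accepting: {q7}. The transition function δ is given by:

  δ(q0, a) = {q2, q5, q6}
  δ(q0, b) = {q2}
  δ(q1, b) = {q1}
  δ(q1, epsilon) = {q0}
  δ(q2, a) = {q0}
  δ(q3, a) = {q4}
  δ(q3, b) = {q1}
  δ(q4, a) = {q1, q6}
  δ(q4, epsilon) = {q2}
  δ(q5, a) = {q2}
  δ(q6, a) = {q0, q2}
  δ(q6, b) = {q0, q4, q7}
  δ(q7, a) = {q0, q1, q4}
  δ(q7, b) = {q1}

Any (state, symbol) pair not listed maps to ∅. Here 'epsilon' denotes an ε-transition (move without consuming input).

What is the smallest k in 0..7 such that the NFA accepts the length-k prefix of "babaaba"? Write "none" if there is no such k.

Start in {q0}.
Read 'b': {q0} → {q2}.
Read 'a': {q2} → {q0}.
Read 'b': {q0} → {q2}.
Read 'a': {q2} → {q0}.
Read 'a': {q0} → {q2, q5, q6}.
Read 'b': {q2, q5, q6} → {q0, q2, q4, q7}.
None of the earlier sets intersect F, but {q0, q2, q4, q7} does.

6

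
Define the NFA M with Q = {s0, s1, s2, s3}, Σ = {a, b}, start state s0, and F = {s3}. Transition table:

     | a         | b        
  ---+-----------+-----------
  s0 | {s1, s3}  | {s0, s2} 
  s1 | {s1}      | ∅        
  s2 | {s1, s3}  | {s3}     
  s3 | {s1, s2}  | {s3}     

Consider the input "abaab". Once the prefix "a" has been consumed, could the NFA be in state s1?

Yes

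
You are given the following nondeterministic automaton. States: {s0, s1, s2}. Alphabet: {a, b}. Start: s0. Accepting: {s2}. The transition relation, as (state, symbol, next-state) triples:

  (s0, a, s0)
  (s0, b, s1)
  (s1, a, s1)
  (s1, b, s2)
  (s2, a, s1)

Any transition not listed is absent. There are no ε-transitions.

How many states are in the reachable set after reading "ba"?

1

Start in {s0}.
Read 'b': {s0} → {s1}.
Read 'a': {s1} → {s1}.
That set has 1 state.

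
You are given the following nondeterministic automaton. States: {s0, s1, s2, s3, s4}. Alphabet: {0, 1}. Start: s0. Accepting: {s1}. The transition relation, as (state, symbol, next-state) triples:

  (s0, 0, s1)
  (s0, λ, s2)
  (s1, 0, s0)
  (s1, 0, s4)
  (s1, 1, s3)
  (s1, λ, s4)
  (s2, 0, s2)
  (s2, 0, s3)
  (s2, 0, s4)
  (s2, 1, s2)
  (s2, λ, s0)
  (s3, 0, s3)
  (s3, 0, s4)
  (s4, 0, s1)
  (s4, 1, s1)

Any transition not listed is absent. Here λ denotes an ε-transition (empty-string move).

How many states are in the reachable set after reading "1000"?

5

Start: ε-closure({s0}) = {s0, s2}.
Read '1': {s0, s2} → {s0, s2}.
Read '0': {s0, s2} → {s0, s1, s2, s3, s4}.
Read '0': {s0, s1, s2, s3, s4} → {s0, s1, s2, s3, s4}.
Read '0': {s0, s1, s2, s3, s4} → {s0, s1, s2, s3, s4}.
That set has 5 states.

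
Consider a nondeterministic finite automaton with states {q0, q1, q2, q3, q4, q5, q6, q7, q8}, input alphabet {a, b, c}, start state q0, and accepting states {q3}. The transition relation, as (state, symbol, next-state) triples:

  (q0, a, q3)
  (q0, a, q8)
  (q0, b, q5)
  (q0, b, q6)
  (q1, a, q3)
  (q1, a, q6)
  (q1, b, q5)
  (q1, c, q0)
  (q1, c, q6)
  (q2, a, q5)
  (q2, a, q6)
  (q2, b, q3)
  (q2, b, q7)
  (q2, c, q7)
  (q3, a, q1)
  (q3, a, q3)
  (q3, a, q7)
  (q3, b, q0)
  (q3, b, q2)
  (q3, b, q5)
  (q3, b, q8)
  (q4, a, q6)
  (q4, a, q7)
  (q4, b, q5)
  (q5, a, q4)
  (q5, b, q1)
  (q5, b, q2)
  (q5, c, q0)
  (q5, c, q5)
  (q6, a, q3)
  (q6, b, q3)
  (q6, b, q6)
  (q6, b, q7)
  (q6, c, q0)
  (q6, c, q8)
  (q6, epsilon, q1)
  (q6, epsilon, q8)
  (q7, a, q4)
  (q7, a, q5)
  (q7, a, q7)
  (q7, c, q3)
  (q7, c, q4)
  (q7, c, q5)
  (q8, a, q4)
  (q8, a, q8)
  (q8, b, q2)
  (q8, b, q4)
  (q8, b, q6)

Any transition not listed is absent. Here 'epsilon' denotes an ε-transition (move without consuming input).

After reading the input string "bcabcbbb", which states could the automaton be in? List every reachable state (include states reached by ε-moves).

Start in {q0}.
Read 'b': {q0} → {q1, q5, q6, q8}.
Read 'c': {q1, q5, q6, q8} → {q0, q1, q5, q6, q8}.
Read 'a': {q0, q1, q5, q6, q8} → {q1, q3, q4, q6, q8}.
Read 'b': {q1, q3, q4, q6, q8} → {q0, q1, q2, q3, q4, q5, q6, q7, q8}.
Read 'c': {q0, q1, q2, q3, q4, q5, q6, q7, q8} → {q0, q1, q3, q4, q5, q6, q7, q8}.
Read 'b': {q0, q1, q3, q4, q5, q6, q7, q8} → {q0, q1, q2, q3, q4, q5, q6, q7, q8}.
Read 'b': {q0, q1, q2, q3, q4, q5, q6, q7, q8} → {q0, q1, q2, q3, q4, q5, q6, q7, q8}.
Read 'b': {q0, q1, q2, q3, q4, q5, q6, q7, q8} → {q0, q1, q2, q3, q4, q5, q6, q7, q8}.

{q0, q1, q2, q3, q4, q5, q6, q7, q8}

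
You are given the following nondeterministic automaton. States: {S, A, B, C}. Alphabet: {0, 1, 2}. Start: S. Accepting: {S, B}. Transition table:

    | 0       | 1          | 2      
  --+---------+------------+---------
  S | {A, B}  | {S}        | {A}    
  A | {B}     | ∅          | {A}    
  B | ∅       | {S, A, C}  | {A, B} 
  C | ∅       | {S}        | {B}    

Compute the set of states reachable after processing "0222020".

Start in {S}.
Read '0': S→{A, B}; now {A, B}.
Read '2': A→{A}, B→{A, B}; now {A, B}.
Read '2': A→{A}, B→{A, B}; now {A, B}.
Read '2': A→{A}, B→{A, B}; now {A, B}.
Read '0': A→{B}, B→∅; now {B}.
Read '2': B→{A, B}; now {A, B}.
Read '0': A→{B}, B→∅; now {B}.

{B}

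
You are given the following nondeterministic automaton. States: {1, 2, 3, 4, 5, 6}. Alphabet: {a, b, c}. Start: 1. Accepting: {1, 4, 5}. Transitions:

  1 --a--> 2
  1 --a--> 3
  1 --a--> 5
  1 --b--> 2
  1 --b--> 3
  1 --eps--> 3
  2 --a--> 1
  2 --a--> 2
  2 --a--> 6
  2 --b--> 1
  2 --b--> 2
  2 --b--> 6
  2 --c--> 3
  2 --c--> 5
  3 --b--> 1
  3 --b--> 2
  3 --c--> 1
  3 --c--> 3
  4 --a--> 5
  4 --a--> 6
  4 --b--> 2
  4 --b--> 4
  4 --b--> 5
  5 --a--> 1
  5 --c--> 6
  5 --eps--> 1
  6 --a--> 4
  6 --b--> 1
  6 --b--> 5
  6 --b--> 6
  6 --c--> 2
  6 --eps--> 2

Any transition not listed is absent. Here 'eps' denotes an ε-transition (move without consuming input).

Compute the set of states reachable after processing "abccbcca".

Start: ε-closure({1}) = {1, 3}.
Read 'a': 1→{2, 3, 5}, 3→∅; union {2, 3, 5}; ε-closure = {1, 2, 3, 5}.
Read 'b': 1→{2, 3}, 2→{1, 2, 6}, 3→{1, 2}, 5→∅; now {1, 2, 3, 6}.
Read 'c': 1→∅, 2→{3, 5}, 3→{1, 3}, 6→{2}; now {1, 2, 3, 5}.
Read 'c': 1→∅, 2→{3, 5}, 3→{1, 3}, 5→{6}; union {1, 3, 5, 6}; ε-closure = {1, 2, 3, 5, 6}.
Read 'b': 1→{2, 3}, 2→{1, 2, 6}, 3→{1, 2}, 5→∅, 6→{1, 5, 6}; now {1, 2, 3, 5, 6}.
Read 'c': 1→∅, 2→{3, 5}, 3→{1, 3}, 5→{6}, 6→{2}; now {1, 2, 3, 5, 6}.
Read 'c': 1→∅, 2→{3, 5}, 3→{1, 3}, 5→{6}, 6→{2}; now {1, 2, 3, 5, 6}.
Read 'a': 1→{2, 3, 5}, 2→{1, 2, 6}, 3→∅, 5→{1}, 6→{4}; now {1, 2, 3, 4, 5, 6}.

{1, 2, 3, 4, 5, 6}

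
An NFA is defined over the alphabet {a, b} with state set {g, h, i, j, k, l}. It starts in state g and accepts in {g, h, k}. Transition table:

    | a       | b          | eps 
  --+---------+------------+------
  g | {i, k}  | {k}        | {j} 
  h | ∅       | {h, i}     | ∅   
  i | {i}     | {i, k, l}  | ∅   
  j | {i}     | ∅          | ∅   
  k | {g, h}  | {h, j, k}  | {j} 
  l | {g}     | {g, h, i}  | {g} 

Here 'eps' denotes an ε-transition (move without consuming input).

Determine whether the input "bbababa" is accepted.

Yes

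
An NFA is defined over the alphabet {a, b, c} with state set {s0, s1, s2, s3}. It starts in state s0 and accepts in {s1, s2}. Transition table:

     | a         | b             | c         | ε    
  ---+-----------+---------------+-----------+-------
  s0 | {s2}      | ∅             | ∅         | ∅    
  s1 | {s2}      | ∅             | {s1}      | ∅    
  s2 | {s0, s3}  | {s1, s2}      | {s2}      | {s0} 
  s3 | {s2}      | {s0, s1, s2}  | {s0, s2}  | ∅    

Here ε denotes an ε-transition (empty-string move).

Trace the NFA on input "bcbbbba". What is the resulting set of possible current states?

Start in {s0}.
Read 'b': s0→∅; now ∅.
The set is empty and remains empty for the remaining 6 symbols.

∅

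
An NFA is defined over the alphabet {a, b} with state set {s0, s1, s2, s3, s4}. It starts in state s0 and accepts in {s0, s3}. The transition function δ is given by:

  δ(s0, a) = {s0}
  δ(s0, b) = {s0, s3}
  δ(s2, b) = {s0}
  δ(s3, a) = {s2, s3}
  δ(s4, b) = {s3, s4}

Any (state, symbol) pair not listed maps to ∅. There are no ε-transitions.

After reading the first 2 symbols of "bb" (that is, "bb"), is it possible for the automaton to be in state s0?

Start in {s0}.
Read 'b': s0→{s0, s3}; now {s0, s3}.
Read 'b': s0→{s0, s3}, s3→∅; now {s0, s3}.
State s0 is in {s0, s3}.

Yes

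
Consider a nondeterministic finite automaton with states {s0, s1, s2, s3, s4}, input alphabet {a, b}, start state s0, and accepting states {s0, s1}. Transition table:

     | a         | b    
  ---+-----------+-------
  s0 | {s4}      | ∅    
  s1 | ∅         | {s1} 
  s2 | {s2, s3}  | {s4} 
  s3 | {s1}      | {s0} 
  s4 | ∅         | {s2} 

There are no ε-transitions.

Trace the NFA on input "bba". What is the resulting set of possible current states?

Start in {s0}.
Read 'b': {s0} → ∅.
The set is empty and remains empty for the remaining 2 symbols.

∅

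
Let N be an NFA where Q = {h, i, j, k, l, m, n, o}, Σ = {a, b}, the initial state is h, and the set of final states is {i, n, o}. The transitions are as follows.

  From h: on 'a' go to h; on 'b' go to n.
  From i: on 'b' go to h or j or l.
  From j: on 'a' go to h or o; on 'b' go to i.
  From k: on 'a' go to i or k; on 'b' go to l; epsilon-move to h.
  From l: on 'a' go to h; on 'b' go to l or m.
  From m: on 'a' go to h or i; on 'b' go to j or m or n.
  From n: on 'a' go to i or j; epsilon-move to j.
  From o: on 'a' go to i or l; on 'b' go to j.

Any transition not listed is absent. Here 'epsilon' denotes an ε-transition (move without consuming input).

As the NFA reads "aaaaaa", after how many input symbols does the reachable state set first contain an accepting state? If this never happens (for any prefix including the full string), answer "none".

Start in {h}.
Read 'a': h→{h}; now {h}.
Read 'a': h→{h}; now {h}.
Read 'a': h→{h}; now {h}.
Read 'a': h→{h}; now {h}.
Read 'a': h→{h}; now {h}.
Read 'a': h→{h}; now {h}.
No reachable set along the way intersects F.

none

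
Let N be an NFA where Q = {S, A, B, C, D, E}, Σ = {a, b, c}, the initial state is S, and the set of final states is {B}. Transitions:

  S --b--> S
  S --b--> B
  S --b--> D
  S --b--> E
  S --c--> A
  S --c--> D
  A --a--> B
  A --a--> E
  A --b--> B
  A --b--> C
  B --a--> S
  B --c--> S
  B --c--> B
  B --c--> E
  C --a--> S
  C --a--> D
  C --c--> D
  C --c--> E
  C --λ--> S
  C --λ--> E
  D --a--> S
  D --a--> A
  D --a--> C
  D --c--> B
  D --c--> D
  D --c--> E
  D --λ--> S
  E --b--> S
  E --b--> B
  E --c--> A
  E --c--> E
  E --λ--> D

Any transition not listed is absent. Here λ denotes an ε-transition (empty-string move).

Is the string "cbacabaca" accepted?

Yes

Start in {S}.
Read 'c': S→{A, D}; union {A, D}; ε-closure = {S, A, D}.
Read 'b': S→{S, B, D, E}, A→{B, C}, D→∅; now {S, B, C, D, E}.
Read 'a': S→∅, B→{S}, C→{S, D}, D→{S, A, C}, E→∅; union {S, A, C, D}; ε-closure = {S, A, C, D, E}.
Read 'c': S→{A, D}, A→∅, C→{D, E}, D→{B, D, E}, E→{A, E}; union {A, B, D, E}; ε-closure = {S, A, B, D, E}.
Read 'a': S→∅, A→{B, E}, B→{S}, D→{S, A, C}, E→∅; union {S, A, B, C, E}; ε-closure = {S, A, B, C, D, E}.
Read 'b': S→{S, B, D, E}, A→{B, C}, B→∅, C→∅, D→∅, E→{S, B}; now {S, B, C, D, E}.
Read 'a': S→∅, B→{S}, C→{S, D}, D→{S, A, C}, E→∅; union {S, A, C, D}; ε-closure = {S, A, C, D, E}.
Read 'c': S→{A, D}, A→∅, C→{D, E}, D→{B, D, E}, E→{A, E}; union {A, B, D, E}; ε-closure = {S, A, B, D, E}.
Read 'a': S→∅, A→{B, E}, B→{S}, D→{S, A, C}, E→∅; union {S, A, B, C, E}; ε-closure = {S, A, B, C, D, E}.
The final set {S, A, B, C, D, E} contains the accepting state B.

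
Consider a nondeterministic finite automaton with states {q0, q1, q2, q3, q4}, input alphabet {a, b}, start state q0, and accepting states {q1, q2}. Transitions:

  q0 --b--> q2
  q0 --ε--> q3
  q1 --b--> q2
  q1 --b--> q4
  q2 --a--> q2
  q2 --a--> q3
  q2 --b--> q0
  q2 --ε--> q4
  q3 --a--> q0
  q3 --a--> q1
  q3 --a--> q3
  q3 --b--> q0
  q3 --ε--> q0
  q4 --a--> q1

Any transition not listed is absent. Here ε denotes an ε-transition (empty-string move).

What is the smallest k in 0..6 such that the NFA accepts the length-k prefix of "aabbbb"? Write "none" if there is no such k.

1

Start: ε-closure({q0}) = {q0, q3}.
Read 'a': q0→∅, q3→{q0, q1, q3}; now {q0, q1, q3}.
None of the earlier sets intersect F, but {q0, q1, q3} does.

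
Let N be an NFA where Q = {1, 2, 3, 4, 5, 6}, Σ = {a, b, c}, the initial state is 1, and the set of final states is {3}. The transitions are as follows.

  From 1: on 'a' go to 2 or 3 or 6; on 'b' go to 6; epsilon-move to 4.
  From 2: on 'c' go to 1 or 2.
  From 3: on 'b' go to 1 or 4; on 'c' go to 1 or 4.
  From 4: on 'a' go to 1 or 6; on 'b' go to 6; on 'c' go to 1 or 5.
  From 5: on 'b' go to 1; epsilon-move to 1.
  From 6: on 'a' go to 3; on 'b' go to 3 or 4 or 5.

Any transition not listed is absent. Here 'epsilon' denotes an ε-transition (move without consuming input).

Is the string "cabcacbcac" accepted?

No

Start: ε-closure({1}) = {1, 4}.
Read 'c': 1→∅, 4→{1, 5}; union {1, 5}; ε-closure = {1, 4, 5}.
Read 'a': 1→{2, 3, 6}, 4→{1, 6}, 5→∅; union {1, 2, 3, 6}; ε-closure = {1, 2, 3, 4, 6}.
Read 'b': 1→{6}, 2→∅, 3→{1, 4}, 4→{6}, 6→{3, 4, 5}; now {1, 3, 4, 5, 6}.
Read 'c': 1→∅, 3→{1, 4}, 4→{1, 5}, 5→∅, 6→∅; now {1, 4, 5}.
Read 'a': 1→{2, 3, 6}, 4→{1, 6}, 5→∅; union {1, 2, 3, 6}; ε-closure = {1, 2, 3, 4, 6}.
Read 'c': 1→∅, 2→{1, 2}, 3→{1, 4}, 4→{1, 5}, 6→∅; now {1, 2, 4, 5}.
Read 'b': 1→{6}, 2→∅, 4→{6}, 5→{1}; union {1, 6}; ε-closure = {1, 4, 6}.
Read 'c': 1→∅, 4→{1, 5}, 6→∅; union {1, 5}; ε-closure = {1, 4, 5}.
Read 'a': 1→{2, 3, 6}, 4→{1, 6}, 5→∅; union {1, 2, 3, 6}; ε-closure = {1, 2, 3, 4, 6}.
Read 'c': 1→∅, 2→{1, 2}, 3→{1, 4}, 4→{1, 5}, 6→∅; now {1, 2, 4, 5}.
The final set {1, 2, 4, 5} contains no accepting state.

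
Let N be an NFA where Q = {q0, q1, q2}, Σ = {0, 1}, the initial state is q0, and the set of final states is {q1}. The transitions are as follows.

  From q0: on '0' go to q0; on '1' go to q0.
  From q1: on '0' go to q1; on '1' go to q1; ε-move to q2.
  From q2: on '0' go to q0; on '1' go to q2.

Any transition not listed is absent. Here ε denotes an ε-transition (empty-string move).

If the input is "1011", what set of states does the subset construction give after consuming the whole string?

{q0}

Start in {q0}.
Read '1': {q0} → {q0}.
Read '0': {q0} → {q0}.
Read '1': {q0} → {q0}.
Read '1': {q0} → {q0}.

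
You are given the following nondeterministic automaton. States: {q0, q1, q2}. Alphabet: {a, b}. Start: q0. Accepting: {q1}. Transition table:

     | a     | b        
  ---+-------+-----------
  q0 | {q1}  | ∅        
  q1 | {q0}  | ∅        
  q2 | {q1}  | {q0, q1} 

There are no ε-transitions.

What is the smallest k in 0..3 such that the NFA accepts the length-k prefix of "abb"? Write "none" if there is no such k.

Start in {q0}.
Read 'a': q0→{q1}; now {q1}.
None of the earlier sets intersect F, but {q1} does.

1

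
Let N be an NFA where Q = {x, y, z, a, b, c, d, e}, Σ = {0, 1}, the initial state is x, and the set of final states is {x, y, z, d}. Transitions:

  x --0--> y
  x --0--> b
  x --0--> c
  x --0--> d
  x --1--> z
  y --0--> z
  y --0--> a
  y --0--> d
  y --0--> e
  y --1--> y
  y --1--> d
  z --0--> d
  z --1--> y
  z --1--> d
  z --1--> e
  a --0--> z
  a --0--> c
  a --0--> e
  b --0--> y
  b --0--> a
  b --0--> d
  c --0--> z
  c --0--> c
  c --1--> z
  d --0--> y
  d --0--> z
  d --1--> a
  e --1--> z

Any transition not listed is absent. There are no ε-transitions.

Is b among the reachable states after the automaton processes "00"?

No

Start in {x}.
Read '0': {x} → {y, b, c, d}.
Read '0': {y, b, c, d} → {y, z, a, c, d, e}.
State b is not in {y, z, a, c, d, e}.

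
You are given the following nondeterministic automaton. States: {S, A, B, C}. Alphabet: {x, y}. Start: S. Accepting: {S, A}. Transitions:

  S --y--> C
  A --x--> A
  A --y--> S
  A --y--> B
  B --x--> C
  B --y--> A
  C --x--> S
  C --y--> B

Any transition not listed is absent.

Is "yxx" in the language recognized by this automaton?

No

Start in {S}.
Read 'y': {S} → {C}.
Read 'x': {C} → {S}.
Read 'x': {S} → ∅.
The final set ∅ contains no accepting state.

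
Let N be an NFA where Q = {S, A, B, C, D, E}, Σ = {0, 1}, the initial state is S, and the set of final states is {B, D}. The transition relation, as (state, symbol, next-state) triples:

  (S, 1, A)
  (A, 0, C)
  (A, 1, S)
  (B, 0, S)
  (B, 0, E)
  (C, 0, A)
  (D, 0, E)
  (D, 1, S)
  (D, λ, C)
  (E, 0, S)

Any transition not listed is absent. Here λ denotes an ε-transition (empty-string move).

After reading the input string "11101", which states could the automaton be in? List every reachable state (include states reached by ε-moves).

∅

Start in {S}.
Read '1': {S} → {A}.
Read '1': {A} → {S}.
Read '1': {S} → {A}.
Read '0': {A} → {C}.
Read '1': {C} → ∅.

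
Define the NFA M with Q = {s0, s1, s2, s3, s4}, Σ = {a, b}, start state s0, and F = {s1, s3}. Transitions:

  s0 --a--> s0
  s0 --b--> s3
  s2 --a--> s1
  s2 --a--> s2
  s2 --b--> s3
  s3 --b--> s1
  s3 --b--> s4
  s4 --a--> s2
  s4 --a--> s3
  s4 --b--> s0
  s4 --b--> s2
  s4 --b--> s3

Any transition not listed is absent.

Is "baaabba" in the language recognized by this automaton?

Start in {s0}.
Read 'b': s0→{s3}; now {s3}.
Read 'a': s3→∅; now ∅.
The set is empty and remains empty for the remaining 5 symbols.
The final set ∅ contains no accepting state.

No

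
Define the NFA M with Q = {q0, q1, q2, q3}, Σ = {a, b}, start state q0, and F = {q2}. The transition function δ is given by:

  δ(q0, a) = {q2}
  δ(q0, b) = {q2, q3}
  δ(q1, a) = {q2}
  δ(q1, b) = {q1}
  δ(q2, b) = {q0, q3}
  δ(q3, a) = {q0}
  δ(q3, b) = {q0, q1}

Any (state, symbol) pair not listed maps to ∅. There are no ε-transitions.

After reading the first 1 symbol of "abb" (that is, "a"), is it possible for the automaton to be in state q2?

Start in {q0}.
Read 'a': q0→{q2}; now {q2}.
State q2 is in {q2}.

Yes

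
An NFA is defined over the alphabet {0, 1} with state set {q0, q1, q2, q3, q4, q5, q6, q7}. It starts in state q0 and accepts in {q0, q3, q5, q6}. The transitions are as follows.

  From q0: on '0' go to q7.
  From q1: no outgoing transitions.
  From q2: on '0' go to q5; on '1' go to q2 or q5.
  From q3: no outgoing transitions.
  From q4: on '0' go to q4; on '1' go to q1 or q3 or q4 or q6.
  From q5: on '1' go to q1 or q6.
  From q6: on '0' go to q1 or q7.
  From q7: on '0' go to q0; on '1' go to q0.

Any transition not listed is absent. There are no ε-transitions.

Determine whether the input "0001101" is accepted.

Start in {q0}.
Read '0': q0→{q7}; now {q7}.
Read '0': q7→{q0}; now {q0}.
Read '0': q0→{q7}; now {q7}.
Read '1': q7→{q0}; now {q0}.
Read '1': q0→∅; now ∅.
The set is empty and remains empty for the remaining 2 symbols.
The final set ∅ contains no accepting state.

No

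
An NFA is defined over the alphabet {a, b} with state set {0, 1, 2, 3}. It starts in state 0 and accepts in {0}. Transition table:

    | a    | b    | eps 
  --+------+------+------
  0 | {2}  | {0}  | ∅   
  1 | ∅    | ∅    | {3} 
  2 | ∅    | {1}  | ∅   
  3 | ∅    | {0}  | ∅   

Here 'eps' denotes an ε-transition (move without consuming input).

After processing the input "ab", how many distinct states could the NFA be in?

Start in {0}.
Read 'a': {0} → {2}.
Read 'b': {2} → {1, 3}.
That set has 2 states.

2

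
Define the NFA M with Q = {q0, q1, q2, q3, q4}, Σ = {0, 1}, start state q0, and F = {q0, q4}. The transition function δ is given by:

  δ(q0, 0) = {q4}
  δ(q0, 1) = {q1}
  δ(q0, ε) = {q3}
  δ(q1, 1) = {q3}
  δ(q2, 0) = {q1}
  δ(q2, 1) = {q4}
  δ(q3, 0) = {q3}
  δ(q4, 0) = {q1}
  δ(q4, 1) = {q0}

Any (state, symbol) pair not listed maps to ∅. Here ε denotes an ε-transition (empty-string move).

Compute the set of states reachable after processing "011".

{q1}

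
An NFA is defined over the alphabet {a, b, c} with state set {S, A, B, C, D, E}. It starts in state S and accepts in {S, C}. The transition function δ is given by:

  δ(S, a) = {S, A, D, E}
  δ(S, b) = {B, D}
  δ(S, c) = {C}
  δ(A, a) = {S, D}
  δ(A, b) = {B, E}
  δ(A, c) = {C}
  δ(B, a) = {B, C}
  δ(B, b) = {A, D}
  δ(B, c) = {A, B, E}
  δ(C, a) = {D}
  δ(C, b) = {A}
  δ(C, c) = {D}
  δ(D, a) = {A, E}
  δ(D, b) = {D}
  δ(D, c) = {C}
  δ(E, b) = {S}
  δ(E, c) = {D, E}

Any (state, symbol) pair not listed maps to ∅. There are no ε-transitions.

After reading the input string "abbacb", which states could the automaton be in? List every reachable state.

{S, A, B, D, E}

Start in {S}.
Read 'a': {S} → {S, A, D, E}.
Read 'b': {S, A, D, E} → {S, B, D, E}.
Read 'b': {S, B, D, E} → {S, A, B, D}.
Read 'a': {S, A, B, D} → {S, A, B, C, D, E}.
Read 'c': {S, A, B, C, D, E} → {A, B, C, D, E}.
Read 'b': {A, B, C, D, E} → {S, A, B, D, E}.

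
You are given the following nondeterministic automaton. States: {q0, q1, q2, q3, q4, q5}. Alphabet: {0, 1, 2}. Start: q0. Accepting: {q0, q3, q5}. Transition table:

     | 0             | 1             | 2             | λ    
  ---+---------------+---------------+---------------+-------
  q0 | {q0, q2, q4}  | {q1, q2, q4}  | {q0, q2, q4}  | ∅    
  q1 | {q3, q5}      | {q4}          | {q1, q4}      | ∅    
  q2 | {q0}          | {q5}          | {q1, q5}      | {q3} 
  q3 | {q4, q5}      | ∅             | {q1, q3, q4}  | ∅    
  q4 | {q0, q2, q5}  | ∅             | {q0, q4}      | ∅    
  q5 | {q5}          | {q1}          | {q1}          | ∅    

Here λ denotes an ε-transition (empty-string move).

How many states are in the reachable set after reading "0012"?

Start in {q0}.
Read '0': {q0} → {q0, q2, q3, q4}.
Read '0': {q0, q2, q3, q4} → {q0, q2, q3, q4, q5}.
Read '1': {q0, q2, q3, q4, q5} → {q1, q2, q3, q4, q5}.
Read '2': {q1, q2, q3, q4, q5} → {q0, q1, q3, q4, q5}.
That set has 5 states.

5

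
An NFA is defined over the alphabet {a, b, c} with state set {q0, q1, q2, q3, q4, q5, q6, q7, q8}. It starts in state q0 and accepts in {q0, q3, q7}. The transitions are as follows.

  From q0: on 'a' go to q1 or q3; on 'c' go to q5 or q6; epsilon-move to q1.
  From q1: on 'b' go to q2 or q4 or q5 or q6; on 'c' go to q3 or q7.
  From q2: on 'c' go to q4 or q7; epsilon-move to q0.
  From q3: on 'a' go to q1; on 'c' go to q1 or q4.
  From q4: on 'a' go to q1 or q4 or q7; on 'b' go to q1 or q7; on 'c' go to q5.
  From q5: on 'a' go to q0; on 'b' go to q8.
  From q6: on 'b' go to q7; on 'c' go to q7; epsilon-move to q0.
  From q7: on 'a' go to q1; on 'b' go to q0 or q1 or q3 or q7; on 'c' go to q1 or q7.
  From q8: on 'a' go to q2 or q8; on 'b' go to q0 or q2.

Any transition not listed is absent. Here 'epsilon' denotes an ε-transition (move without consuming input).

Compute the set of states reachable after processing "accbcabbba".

Start: ε-closure({q0}) = {q0, q1}.
Read 'a': q0→{q1, q3}, q1→∅; now {q1, q3}.
Read 'c': q1→{q3, q7}, q3→{q1, q4}; now {q1, q3, q4, q7}.
Read 'c': q1→{q3, q7}, q3→{q1, q4}, q4→{q5}, q7→{q1, q7}; now {q1, q3, q4, q5, q7}.
Read 'b': q1→{q2, q4, q5, q6}, q3→∅, q4→{q1, q7}, q5→{q8}, q7→{q0, q1, q3, q7}; now {q0, q1, q2, q3, q4, q5, q6, q7, q8}.
Read 'c': q0→{q5, q6}, q1→{q3, q7}, q2→{q4, q7}, q3→{q1, q4}, q4→{q5}, q5→∅, q6→{q7}, q7→{q1, q7}, q8→∅; union {q1, q3, q4, q5, q6, q7}; ε-closure = {q0, q1, q3, q4, q5, q6, q7}.
Read 'a': q0→{q1, q3}, q1→∅, q3→{q1}, q4→{q1, q4, q7}, q5→{q0}, q6→∅, q7→{q1}; now {q0, q1, q3, q4, q7}.
Read 'b': q0→∅, q1→{q2, q4, q5, q6}, q3→∅, q4→{q1, q7}, q7→{q0, q1, q3, q7}; now {q0, q1, q2, q3, q4, q5, q6, q7}.
Read 'b': q0→∅, q1→{q2, q4, q5, q6}, q2→∅, q3→∅, q4→{q1, q7}, q5→{q8}, q6→{q7}, q7→{q0, q1, q3, q7}; now {q0, q1, q2, q3, q4, q5, q6, q7, q8}.
Read 'b': q0→∅, q1→{q2, q4, q5, q6}, q2→∅, q3→∅, q4→{q1, q7}, q5→{q8}, q6→{q7}, q7→{q0, q1, q3, q7}, q8→{q0, q2}; now {q0, q1, q2, q3, q4, q5, q6, q7, q8}.
Read 'a': q0→{q1, q3}, q1→∅, q2→∅, q3→{q1}, q4→{q1, q4, q7}, q5→{q0}, q6→∅, q7→{q1}, q8→{q2, q8}; now {q0, q1, q2, q3, q4, q7, q8}.

{q0, q1, q2, q3, q4, q7, q8}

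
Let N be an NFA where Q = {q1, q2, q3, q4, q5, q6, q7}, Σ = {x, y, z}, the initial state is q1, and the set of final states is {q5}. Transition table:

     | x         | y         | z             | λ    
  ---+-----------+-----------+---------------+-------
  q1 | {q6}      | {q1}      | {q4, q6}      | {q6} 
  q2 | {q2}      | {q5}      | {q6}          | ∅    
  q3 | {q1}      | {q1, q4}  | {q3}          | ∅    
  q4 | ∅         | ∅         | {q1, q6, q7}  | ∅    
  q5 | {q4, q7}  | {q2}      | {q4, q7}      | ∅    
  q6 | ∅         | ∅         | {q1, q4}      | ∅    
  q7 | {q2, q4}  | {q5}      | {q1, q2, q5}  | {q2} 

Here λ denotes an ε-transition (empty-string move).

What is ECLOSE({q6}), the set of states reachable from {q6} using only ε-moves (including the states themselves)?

Begin with {q6}.
No ε-moves leave this set, so the closure equals the set itself.

{q6}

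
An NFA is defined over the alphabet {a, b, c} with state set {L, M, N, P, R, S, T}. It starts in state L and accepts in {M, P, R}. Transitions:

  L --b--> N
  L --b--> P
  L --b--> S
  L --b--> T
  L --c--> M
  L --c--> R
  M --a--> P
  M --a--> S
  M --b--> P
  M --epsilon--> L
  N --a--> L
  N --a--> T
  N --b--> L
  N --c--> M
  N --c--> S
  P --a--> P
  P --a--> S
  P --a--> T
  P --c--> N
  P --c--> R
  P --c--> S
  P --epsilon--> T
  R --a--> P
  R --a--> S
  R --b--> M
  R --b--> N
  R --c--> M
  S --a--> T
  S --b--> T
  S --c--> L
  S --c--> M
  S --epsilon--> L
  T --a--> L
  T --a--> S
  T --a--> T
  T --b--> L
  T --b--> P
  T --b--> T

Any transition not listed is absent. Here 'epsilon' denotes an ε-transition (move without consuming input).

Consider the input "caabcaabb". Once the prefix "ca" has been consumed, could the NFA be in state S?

Yes

Start in {L}.
Read 'c': L→{M, R}; union {M, R}; ε-closure = {L, M, R}.
Read 'a': L→∅, M→{P, S}, R→{P, S}; union {P, S}; ε-closure = {L, P, S, T}.
State S is in {L, P, S, T}.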